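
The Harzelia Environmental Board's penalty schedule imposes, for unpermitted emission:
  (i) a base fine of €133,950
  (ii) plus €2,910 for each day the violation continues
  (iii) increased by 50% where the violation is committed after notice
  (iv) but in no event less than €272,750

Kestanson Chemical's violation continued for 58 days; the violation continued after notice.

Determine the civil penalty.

€454,095

Per-day component: 58 × €2,910 = €168,780
Base plus per-day: €133,950 + €168,780 = €302,730
Enhancement: 50% of €302,730 = €151,365
Enhanced fine: €302,730 + €151,365 = €454,095
Minimum €272,750: €454,095 meets the minimum, no increase.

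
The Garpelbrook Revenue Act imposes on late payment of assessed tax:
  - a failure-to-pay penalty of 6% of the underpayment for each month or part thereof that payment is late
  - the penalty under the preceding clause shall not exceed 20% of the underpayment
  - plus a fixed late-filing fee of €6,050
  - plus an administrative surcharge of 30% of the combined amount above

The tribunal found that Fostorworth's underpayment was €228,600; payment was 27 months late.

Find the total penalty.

Accrued rate: 6% × 27 = 162%, capped at 20% → 20%
Failure-to-pay penalty: 20% of €228,600 = €45,720
Penalty before surcharge: €45,720 + €6,050 = €51,770
Administrative surcharge: 30% of €51,770 = €15,531
Total penalty: €51,770 + €15,531 = €67,301

€67,301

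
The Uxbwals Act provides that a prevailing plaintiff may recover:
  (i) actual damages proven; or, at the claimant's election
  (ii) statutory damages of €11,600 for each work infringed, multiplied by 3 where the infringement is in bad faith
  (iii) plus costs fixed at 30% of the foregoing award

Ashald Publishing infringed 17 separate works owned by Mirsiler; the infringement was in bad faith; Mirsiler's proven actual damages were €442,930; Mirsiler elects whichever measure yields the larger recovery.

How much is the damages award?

€769,080

Statutory damages: 17 × €11,600 = €197,200
Trebled: 3 × €197,200 = €591,600
Greater of actual damages (€442,930) or enhanced statutory damages (€591,600): €591,600
Costs: 30% of €591,600 = €177,480
Award plus costs: €591,600 + €177,480 = €769,080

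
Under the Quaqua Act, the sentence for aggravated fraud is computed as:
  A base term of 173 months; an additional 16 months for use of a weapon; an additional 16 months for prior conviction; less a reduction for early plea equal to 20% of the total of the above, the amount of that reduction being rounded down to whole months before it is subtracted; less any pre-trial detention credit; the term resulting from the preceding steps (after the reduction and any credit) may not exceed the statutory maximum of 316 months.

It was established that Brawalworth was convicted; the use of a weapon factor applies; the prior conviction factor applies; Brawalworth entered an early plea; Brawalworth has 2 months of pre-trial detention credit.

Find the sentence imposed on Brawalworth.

162 months

Use of a weapon enhancement: +16 months
Prior conviction enhancement: +16 months
Adjusted term: 173 months + 16 months + 16 months = 205 months
Early plea reduction: 20% of 205 months = 41 months (rounded down)
After reduction: 205 − 41 = 164 months
Less pre-trial detention credit: 164 months − 2 months = 162 months
Cap at 316 months: 162 months is within the cap, no reduction.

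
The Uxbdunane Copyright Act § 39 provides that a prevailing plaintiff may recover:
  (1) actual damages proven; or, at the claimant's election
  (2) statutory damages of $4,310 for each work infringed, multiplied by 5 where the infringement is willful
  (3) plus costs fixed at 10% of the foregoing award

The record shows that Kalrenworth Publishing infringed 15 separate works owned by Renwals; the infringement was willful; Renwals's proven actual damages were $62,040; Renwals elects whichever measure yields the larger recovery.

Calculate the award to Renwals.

Award: $355,575

Statutory damages: 15 × $4,310 = $64,650
Multiplied by 5: 5 × $64,650 = $323,250
Greater of actual damages ($62,040) or enhanced statutory damages ($323,250): $323,250
Costs: 10% of $323,250 = $32,325
Award plus costs: $323,250 + $32,325 = $355,575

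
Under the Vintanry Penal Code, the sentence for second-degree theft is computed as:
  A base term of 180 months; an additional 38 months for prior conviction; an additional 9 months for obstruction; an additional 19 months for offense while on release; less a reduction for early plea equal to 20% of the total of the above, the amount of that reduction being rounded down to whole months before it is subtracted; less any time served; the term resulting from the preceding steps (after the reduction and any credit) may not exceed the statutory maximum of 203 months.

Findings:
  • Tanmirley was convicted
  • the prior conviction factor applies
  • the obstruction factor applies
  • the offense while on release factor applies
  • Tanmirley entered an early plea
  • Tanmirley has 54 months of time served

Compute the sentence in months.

Prior conviction enhancement: +38 months
Obstruction enhancement: +9 months
Offense while on release enhancement: +19 months
Adjusted term: 180 months + 38 months + 9 months + 19 months = 246 months
Early plea reduction: 20% of 246 months = 49 months (rounded down)
After reduction: 246 − 49 = 197 months
Less time served: 197 months − 54 months = 143 months
Cap at 203 months: 143 months is within the cap, no reduction.

Sentence: 143 months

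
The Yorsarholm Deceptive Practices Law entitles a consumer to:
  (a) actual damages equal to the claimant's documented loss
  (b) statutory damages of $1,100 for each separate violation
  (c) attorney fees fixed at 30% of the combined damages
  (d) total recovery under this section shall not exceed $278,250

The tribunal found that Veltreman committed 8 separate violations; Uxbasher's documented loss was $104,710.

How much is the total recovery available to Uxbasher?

$147,563

Statutory damages: 8 × $1,100 = $8,800
Combined damages: $104,710 + $8,800 = $113,510
Attorney fees: 30% of $113,510 = $34,053
Total before cap: $113,510 + $34,053 = $147,563
Cap at $278,250: $147,563 is within the cap, no reduction.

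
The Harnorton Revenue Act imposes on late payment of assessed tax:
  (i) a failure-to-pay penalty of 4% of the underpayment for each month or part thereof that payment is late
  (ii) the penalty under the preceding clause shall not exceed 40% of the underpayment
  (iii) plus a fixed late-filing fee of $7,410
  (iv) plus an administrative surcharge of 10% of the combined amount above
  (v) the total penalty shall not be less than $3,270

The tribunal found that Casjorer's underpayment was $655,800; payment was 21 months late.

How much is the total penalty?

Accrued rate: 4% × 21 = 84%, capped at 40% → 40%
Failure-to-pay penalty: 40% of $655,800 = $262,320
Penalty before surcharge: $262,320 + $7,410 = $269,730
Administrative surcharge: 10% of $269,730 = $26,973
Total penalty: $269,730 + $26,973 = $296,703
Minimum $3,270: $296,703 meets the minimum, no increase.

$296,703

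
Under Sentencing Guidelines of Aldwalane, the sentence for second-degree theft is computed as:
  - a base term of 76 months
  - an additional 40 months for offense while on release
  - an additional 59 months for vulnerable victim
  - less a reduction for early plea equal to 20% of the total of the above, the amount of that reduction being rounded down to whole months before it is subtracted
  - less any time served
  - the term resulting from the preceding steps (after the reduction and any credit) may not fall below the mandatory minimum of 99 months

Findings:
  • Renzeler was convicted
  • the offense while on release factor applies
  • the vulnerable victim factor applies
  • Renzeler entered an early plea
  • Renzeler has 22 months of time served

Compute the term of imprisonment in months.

Offense while on release enhancement: +40 months
Vulnerable victim enhancement: +59 months
Adjusted term: 76 months + 40 months + 59 months = 175 months
Early plea reduction: 20% of 175 months = 35 months (rounded down)
After reduction: 175 − 35 = 140 months
Less time served: 140 months − 22 months = 118 months
Minimum 99 months: 118 months meets the minimum, no increase.

Sentence: 118 months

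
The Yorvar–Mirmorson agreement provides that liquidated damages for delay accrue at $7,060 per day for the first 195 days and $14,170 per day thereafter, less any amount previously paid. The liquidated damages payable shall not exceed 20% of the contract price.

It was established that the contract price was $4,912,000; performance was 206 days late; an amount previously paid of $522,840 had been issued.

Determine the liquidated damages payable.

First 195 days: 195 × $7,060 = $1,376,700
Remaining days: (206 − 195) × $14,170 = $155,870
Accrued per-day damages: $1,376,700 + $155,870 = $1,532,570
Less amount previously paid: $1,532,570 − $522,840 = $1,009,730
Cap: 20% of $4,912,000 = $982,400
Cap at $982,400: $1,009,730 exceeds the cap → $982,400

$982,400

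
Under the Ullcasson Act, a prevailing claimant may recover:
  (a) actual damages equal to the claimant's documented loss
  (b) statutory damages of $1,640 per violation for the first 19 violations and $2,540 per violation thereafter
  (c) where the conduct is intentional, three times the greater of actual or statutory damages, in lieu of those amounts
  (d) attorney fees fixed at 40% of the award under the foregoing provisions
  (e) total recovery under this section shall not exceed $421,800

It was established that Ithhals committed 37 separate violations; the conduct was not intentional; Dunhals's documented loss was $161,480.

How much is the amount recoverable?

Total recovery: $333,704

First 19 violations: 19 × $1,640 = $31,160
Remaining violations: (37 − 19) × $2,540 = $45,720
Statutory damages: $31,160 + $45,720 = $76,880
Conduct not intentional: the in-lieu enhancement does not apply.
Actual plus statutory damages: $161,480 + $76,880 = $238,360
Attorney fees: 40% of $238,360 = $95,344
Total before cap: $238,360 + $95,344 = $333,704
Cap at $421,800: $333,704 is within the cap, no reduction.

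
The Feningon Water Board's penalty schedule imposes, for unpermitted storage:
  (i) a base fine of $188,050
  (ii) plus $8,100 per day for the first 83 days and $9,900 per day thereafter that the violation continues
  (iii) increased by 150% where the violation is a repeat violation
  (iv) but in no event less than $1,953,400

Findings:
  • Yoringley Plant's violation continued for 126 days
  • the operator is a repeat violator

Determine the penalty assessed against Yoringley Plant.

First 83 days: 83 × $8,100 = $672,300
Remaining days: (126 − 83) × $9,900 = $425,700
Per-day component: $672,300 + $425,700 = $1,098,000
Base plus per-day: $188,050 + $1,098,000 = $1,286,050
Enhancement: 150% of $1,286,050 = $1,929,075
Enhanced fine: $1,286,050 + $1,929,075 = $3,215,125
Minimum $1,953,400: $3,215,125 meets the minimum, no increase.

$3,215,125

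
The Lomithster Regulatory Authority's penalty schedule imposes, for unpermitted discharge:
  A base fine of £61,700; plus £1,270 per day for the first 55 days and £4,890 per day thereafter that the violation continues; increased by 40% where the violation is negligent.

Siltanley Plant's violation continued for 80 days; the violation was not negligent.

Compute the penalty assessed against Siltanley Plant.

First 55 days: 55 × £1,270 = £69,850
Remaining days: (80 − 55) × £4,890 = £122,250
Per-day component: £69,850 + £122,250 = £192,100
Base plus per-day: £61,700 + £192,100 = £253,800
The violation was not negligent: no 40% increase.

£253,800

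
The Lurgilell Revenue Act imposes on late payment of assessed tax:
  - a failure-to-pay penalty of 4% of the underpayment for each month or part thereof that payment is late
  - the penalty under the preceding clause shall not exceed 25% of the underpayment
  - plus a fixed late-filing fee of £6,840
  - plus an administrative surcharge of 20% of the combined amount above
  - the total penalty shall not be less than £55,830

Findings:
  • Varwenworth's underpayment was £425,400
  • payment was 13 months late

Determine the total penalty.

Accrued rate: 4% × 13 = 52%, capped at 25% → 25%
Failure-to-pay penalty: 25% of £425,400 = £106,350
Penalty before surcharge: £106,350 + £6,840 = £113,190
Administrative surcharge: 20% of £113,190 = £22,638
Total penalty: £113,190 + £22,638 = £135,828
Minimum £55,830: £135,828 meets the minimum, no increase.

Penalty: £135,828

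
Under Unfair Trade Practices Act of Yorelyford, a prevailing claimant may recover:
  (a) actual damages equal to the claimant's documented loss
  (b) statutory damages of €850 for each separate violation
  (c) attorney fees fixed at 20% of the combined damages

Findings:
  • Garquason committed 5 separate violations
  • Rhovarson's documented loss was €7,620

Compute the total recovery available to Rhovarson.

Statutory damages: 5 × €850 = €4,250
Combined damages: €7,620 + €4,250 = €11,870
Attorney fees: 20% of €11,870 = €2,374
Total recovery: €11,870 + €2,374 = €14,244

€14,244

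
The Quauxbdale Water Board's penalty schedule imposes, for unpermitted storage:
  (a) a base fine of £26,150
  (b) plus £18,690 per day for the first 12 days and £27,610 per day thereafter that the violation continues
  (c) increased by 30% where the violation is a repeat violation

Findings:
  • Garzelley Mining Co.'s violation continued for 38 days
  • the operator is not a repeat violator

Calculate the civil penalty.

£968,290

First 12 days: 12 × £18,690 = £224,280
Remaining days: (38 − 12) × £27,610 = £717,860
Per-day component: £224,280 + £717,860 = £942,140
Base plus per-day: £26,150 + £942,140 = £968,290
The operator is not a repeat violator: no 30% increase.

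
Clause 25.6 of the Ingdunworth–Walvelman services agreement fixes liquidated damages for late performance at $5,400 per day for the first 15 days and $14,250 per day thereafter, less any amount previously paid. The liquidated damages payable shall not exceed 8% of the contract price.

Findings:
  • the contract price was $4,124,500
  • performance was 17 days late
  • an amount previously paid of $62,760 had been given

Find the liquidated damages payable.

First 15 days: 15 × $5,400 = $81,000
Remaining days: (17 − 15) × $14,250 = $28,500
Accrued per-day damages: $81,000 + $28,500 = $109,500
Less amount previously paid: $109,500 − $62,760 = $46,740
Cap: 8% of $4,124,500 = $329,960
Cap at $329,960: $46,740 is within the cap, no reduction.

$46,740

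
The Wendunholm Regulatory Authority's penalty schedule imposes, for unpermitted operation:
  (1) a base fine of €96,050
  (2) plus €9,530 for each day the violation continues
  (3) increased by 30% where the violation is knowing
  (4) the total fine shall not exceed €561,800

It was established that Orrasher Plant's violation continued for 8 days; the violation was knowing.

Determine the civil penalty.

€223,977

Per-day component: 8 × €9,530 = €76,240
Base plus per-day: €96,050 + €76,240 = €172,290
Enhancement: 30% of €172,290 = €51,687
Enhanced fine: €172,290 + €51,687 = €223,977
Cap at €561,800: €223,977 is within the cap, no reduction.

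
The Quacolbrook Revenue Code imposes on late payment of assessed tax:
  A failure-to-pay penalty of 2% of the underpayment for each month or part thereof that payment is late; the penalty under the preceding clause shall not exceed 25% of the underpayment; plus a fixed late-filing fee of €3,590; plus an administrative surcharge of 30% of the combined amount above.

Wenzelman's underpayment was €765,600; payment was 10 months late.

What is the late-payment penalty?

Accrued rate: 2% × 10 = 20%, capped at 25% → 20%
Failure-to-pay penalty: 20% of €765,600 = €153,120
Penalty before surcharge: €153,120 + €3,590 = €156,710
Administrative surcharge: 30% of €156,710 = €47,013
Total penalty: €156,710 + €47,013 = €203,723

€203,723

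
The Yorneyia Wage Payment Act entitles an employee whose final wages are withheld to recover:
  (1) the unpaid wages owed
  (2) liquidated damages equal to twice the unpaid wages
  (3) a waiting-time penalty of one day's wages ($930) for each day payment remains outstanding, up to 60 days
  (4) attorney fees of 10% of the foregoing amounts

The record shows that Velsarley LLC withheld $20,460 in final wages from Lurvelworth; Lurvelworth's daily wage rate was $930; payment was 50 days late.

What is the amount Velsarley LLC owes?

$118,668

Doubled: 2 × $20,460 = $40,920
Penalty days: min(50, 60) = 50
Waiting-time penalty: 50 × $930 = $46,500
Subtotal: $20,460 + $40,920 + $46,500 = $107,880
Attorney fees: 10% of $107,880 = $10,788
Total award: $107,880 + $10,788 = $118,668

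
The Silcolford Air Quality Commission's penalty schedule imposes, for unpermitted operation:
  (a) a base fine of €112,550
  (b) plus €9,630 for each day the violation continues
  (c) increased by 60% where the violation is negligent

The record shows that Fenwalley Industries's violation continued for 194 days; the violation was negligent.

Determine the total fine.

€3,169,232

Per-day component: 194 × €9,630 = €1,868,220
Base plus per-day: €112,550 + €1,868,220 = €1,980,770
Enhancement: 60% of €1,980,770 = €1,188,462
Enhanced fine: €1,980,770 + €1,188,462 = €3,169,232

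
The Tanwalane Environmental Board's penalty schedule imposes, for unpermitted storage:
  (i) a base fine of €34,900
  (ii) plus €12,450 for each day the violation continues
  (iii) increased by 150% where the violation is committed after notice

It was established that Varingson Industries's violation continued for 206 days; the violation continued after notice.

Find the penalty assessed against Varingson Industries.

Per-day component: 206 × €12,450 = €2,564,700
Base plus per-day: €34,900 + €2,564,700 = €2,599,600
Enhancement: 150% of €2,599,600 = €3,899,400
Enhanced fine: €2,599,600 + €3,899,400 = €6,499,000

€6,499,000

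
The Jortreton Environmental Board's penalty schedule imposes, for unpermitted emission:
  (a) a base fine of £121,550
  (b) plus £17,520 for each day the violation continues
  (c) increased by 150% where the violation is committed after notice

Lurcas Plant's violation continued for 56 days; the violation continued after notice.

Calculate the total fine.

£2,756,675

Per-day component: 56 × £17,520 = £981,120
Base plus per-day: £121,550 + £981,120 = £1,102,670
Enhancement: 150% of £1,102,670 = £1,654,005
Enhanced fine: £1,102,670 + £1,654,005 = £2,756,675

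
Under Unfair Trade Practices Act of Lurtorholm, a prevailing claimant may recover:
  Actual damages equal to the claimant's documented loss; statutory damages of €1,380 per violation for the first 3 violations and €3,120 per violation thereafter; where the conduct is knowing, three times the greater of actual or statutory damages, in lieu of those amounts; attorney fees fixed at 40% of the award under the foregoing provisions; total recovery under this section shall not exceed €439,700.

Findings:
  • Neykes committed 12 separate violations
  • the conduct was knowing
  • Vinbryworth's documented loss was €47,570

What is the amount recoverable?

First 3 violations: 3 × €1,380 = €4,140
Remaining violations: (12 − 3) × €3,120 = €28,080
Statutory damages: €4,140 + €28,080 = €32,220
Greater of actual damages (€47,570) or statutory damages (€32,220): €47,570
Trebled: 3 × €47,570 = €142,710
Attorney fees: 40% of €142,710 = €57,084
Total before cap: €142,710 + €57,084 = €199,794
Cap at €439,700: €199,794 is within the cap, no reduction.

€199,794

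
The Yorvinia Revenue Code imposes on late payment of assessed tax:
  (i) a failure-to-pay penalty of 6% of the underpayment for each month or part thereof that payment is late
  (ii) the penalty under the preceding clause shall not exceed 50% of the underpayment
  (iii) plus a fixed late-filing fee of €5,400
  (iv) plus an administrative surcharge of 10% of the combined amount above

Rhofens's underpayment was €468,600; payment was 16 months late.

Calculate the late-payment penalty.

Penalty: €263,670

Accrued rate: 6% × 16 = 96%, capped at 50% → 50%
Failure-to-pay penalty: 50% of €468,600 = €234,300
Penalty before surcharge: €234,300 + €5,400 = €239,700
Administrative surcharge: 10% of €239,700 = €23,970
Total penalty: €239,700 + €23,970 = €263,670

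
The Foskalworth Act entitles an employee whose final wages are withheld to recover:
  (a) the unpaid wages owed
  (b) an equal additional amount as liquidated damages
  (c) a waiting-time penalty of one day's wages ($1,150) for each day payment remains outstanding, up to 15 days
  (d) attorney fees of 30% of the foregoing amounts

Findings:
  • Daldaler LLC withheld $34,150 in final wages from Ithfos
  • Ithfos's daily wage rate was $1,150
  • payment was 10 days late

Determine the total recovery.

Liquidated damages (equal amount): $34,150
Penalty days: min(10, 15) = 10
Waiting-time penalty: 10 × $1,150 = $11,500
Subtotal: $34,150 + $34,150 + $11,500 = $79,800
Attorney fees: 30% of $79,800 = $23,940
Total award: $79,800 + $23,940 = $103,740

$103,740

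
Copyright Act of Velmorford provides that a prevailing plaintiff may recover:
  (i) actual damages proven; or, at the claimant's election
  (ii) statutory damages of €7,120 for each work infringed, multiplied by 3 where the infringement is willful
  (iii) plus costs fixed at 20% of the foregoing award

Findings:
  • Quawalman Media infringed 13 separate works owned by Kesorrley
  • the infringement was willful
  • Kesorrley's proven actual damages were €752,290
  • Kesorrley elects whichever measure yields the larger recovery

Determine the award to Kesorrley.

€902,748

Statutory damages: 13 × €7,120 = €92,560
Trebled: 3 × €92,560 = €277,680
Greater of actual damages (€752,290) or enhanced statutory damages (€277,680): €752,290
Costs: 20% of €752,290 = €150,458
Award plus costs: €752,290 + €150,458 = €902,748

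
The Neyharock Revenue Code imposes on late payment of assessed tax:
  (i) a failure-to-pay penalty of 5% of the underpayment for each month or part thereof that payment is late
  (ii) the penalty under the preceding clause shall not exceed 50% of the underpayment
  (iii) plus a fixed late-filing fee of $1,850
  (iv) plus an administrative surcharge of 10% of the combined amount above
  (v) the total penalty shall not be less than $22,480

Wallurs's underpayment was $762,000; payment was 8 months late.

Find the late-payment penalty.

$337,315

Accrued rate: 5% × 8 = 40%, capped at 50% → 40%
Failure-to-pay penalty: 40% of $762,000 = $304,800
Penalty before surcharge: $304,800 + $1,850 = $306,650
Administrative surcharge: 10% of $306,650 = $30,665
Total penalty: $306,650 + $30,665 = $337,315
Minimum $22,480: $337,315 meets the minimum, no increase.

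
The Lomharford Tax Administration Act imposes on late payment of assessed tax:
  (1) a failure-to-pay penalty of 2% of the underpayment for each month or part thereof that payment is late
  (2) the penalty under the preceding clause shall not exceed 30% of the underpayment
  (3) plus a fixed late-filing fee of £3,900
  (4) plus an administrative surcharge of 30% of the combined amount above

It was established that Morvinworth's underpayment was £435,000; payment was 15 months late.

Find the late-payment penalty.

£174,720

Accrued rate: 2% × 15 = 30%, capped at 30% → 30%
Failure-to-pay penalty: 30% of £435,000 = £130,500
Penalty before surcharge: £130,500 + £3,900 = £134,400
Administrative surcharge: 30% of £134,400 = £40,320
Total penalty: £134,400 + £40,320 = £174,720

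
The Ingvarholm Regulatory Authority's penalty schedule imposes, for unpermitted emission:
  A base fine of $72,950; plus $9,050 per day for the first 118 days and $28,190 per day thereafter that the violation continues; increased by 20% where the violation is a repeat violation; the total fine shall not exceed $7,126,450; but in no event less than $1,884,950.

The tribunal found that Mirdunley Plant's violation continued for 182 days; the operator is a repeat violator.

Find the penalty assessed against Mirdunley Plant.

$3,534,012

First 118 days: 118 × $9,050 = $1,067,900
Remaining days: (182 − 118) × $28,190 = $1,804,160
Per-day component: $1,067,900 + $1,804,160 = $2,872,060
Base plus per-day: $72,950 + $2,872,060 = $2,945,010
Enhancement: 20% of $2,945,010 = $589,002
Enhanced fine: $2,945,010 + $589,002 = $3,534,012
Cap at $7,126,450: $3,534,012 is within the cap, no reduction.
Minimum $1,884,950: $3,534,012 meets the minimum, no increase.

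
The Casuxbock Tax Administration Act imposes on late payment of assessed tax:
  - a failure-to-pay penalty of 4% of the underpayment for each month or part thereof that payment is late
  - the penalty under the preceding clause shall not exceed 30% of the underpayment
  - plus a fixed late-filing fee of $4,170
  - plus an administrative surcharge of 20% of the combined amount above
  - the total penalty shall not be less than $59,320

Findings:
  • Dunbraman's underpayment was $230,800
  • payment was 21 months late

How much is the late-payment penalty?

Accrued rate: 4% × 21 = 84%, capped at 30% → 30%
Failure-to-pay penalty: 30% of $230,800 = $69,240
Penalty before surcharge: $69,240 + $4,170 = $73,410
Administrative surcharge: 20% of $73,410 = $14,682
Total penalty: $73,410 + $14,682 = $88,092
Minimum $59,320: $88,092 meets the minimum, no increase.

$88,092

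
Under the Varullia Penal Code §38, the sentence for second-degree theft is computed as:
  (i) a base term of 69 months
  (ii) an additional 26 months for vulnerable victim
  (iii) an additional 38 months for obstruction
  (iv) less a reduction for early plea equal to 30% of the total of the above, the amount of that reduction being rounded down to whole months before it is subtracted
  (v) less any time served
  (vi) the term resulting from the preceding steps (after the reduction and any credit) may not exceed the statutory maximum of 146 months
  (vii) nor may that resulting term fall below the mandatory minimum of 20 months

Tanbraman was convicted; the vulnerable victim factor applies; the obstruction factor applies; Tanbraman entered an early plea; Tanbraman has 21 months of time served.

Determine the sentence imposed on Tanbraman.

73 months

Vulnerable victim enhancement: +26 months
Obstruction enhancement: +38 months
Adjusted term: 69 months + 26 months + 38 months = 133 months
Early plea reduction: 30% of 133 months = 39 months (rounded down)
After reduction: 133 − 39 = 94 months
Less time served: 94 months − 21 months = 73 months
Cap at 146 months: 73 months is within the cap, no reduction.
Minimum 20 months: 73 months meets the minimum, no increase.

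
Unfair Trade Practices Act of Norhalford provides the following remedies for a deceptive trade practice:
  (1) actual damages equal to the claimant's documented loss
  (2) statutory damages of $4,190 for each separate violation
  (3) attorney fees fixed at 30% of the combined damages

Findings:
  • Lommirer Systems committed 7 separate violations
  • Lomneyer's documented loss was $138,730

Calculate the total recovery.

Statutory damages: 7 × $4,190 = $29,330
Combined damages: $138,730 + $29,330 = $168,060
Attorney fees: 30% of $168,060 = $50,418
Total recovery: $168,060 + $50,418 = $218,478

$218,478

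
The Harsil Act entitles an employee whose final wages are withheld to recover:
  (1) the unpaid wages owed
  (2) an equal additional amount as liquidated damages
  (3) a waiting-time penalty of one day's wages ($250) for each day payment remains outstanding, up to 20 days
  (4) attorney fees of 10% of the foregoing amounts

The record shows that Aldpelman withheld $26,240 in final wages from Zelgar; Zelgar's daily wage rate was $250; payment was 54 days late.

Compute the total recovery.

Liquidated damages (equal amount): $26,240
Penalty days: min(54, 20) = 20
Waiting-time penalty: 20 × $250 = $5,000
Subtotal: $26,240 + $26,240 + $5,000 = $57,480
Attorney fees: 10% of $57,480 = $5,748
Total award: $57,480 + $5,748 = $63,228

Total award: $63,228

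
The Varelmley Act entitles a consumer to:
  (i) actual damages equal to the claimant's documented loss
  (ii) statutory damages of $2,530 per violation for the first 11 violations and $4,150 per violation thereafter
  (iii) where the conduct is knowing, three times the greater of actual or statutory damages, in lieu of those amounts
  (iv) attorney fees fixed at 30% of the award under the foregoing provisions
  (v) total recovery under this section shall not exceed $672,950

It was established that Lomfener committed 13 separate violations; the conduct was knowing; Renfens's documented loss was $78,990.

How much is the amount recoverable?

$308,061

First 11 violations: 11 × $2,530 = $27,830
Remaining violations: (13 − 11) × $4,150 = $8,300
Statutory damages: $27,830 + $8,300 = $36,130
Greater of actual damages ($78,990) or statutory damages ($36,130): $78,990
Trebled: 3 × $78,990 = $236,970
Attorney fees: 30% of $236,970 = $71,091
Total before cap: $236,970 + $71,091 = $308,061
Cap at $672,950: $308,061 is within the cap, no reduction.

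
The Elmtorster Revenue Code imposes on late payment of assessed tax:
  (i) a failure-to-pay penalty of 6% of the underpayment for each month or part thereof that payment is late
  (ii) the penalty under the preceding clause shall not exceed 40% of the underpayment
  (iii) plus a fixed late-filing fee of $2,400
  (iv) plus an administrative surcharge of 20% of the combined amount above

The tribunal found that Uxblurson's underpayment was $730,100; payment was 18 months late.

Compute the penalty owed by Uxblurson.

Accrued rate: 6% × 18 = 108%, capped at 40% → 40%
Failure-to-pay penalty: 40% of $730,100 = $292,040
Penalty before surcharge: $292,040 + $2,400 = $294,440
Administrative surcharge: 20% of $294,440 = $58,888
Total penalty: $294,440 + $58,888 = $353,328

$353,328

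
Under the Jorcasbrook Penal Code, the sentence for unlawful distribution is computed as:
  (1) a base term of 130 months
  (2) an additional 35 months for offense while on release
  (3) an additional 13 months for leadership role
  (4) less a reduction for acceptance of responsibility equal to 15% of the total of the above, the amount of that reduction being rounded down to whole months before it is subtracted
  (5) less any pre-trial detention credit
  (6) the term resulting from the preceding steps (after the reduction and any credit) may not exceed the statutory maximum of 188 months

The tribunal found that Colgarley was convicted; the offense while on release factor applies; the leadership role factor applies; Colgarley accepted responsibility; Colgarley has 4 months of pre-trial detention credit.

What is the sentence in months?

Offense while on release enhancement: +35 months
Leadership role enhancement: +13 months
Adjusted term: 130 months + 35 months + 13 months = 178 months
Acceptance of responsibility reduction: 15% of 178 months = 26 months (rounded down)
After reduction: 178 − 26 = 152 months
Less pre-trial detention credit: 152 months − 4 months = 148 months
Cap at 188 months: 148 months is within the cap, no reduction.

148 months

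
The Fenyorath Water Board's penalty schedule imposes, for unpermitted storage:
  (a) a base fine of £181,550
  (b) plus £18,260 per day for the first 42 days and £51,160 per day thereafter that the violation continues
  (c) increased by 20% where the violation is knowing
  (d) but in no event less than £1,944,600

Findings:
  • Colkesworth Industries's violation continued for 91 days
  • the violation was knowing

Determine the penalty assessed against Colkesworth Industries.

First 42 days: 42 × £18,260 = £766,920
Remaining days: (91 − 42) × £51,160 = £2,506,840
Per-day component: £766,920 + £2,506,840 = £3,273,760
Base plus per-day: £181,550 + £3,273,760 = £3,455,310
Enhancement: 20% of £3,455,310 = £691,062
Enhanced fine: £3,455,310 + £691,062 = £4,146,372
Minimum £1,944,600: £4,146,372 meets the minimum, no increase.

£4,146,372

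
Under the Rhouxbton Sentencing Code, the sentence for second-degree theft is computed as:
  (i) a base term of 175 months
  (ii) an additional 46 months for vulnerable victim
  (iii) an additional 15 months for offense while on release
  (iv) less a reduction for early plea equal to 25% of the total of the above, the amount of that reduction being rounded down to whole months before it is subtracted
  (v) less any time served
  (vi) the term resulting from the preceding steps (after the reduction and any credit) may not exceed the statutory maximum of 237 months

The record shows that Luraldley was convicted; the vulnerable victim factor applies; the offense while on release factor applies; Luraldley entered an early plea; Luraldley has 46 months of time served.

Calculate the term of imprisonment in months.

131 months

Vulnerable victim enhancement: +46 months
Offense while on release enhancement: +15 months
Adjusted term: 175 months + 46 months + 15 months = 236 months
Early plea reduction: 25% of 236 months = 59 months (rounded down)
After reduction: 236 − 59 = 177 months
Less time served: 177 months − 46 months = 131 months
Cap at 237 months: 131 months is within the cap, no reduction.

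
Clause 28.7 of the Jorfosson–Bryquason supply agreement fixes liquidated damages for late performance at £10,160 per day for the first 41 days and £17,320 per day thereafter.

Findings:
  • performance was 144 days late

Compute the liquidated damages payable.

£2,200,520

First 41 days: 41 × £10,160 = £416,560
Remaining days: (144 − 41) × £17,320 = £1,783,960
Accrued per-day damages: £416,560 + £1,783,960 = £2,200,520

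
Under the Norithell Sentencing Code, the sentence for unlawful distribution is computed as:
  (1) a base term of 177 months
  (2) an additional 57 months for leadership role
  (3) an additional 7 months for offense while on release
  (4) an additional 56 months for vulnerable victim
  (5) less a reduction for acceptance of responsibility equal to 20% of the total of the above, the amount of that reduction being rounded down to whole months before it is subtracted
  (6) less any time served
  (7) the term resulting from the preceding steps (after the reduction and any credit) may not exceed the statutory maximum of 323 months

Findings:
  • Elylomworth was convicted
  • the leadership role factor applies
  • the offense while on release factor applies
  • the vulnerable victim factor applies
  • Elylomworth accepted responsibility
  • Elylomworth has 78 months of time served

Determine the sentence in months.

Leadership role enhancement: +57 months
Offense while on release enhancement: +7 months
Vulnerable victim enhancement: +56 months
Adjusted term: 177 months + 57 months + 7 months + 56 months = 297 months
Acceptance of responsibility reduction: 20% of 297 months = 59 months (rounded down)
After reduction: 297 − 59 = 238 months
Less time served: 238 months − 78 months = 160 months
Cap at 323 months: 160 months is within the cap, no reduction.

160 months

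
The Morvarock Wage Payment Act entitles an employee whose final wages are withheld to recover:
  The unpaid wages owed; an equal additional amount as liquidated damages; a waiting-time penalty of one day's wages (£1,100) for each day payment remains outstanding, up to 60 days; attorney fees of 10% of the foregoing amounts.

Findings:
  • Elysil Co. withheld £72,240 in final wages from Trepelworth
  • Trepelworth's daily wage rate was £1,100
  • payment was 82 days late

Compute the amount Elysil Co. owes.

Liquidated damages (equal amount): £72,240
Penalty days: min(82, 60) = 60
Waiting-time penalty: 60 × £1,100 = £66,000
Subtotal: £72,240 + £72,240 + £66,000 = £210,480
Attorney fees: 10% of £210,480 = £21,048
Total award: £210,480 + £21,048 = £231,528

Total award: £231,528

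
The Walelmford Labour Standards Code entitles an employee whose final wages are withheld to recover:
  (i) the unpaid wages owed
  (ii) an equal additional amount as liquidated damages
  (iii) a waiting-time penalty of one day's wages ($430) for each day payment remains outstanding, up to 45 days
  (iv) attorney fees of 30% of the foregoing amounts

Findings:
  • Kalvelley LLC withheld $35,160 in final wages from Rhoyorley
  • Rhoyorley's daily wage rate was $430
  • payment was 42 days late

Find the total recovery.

$114,894

Liquidated damages (equal amount): $35,160
Penalty days: min(42, 45) = 42
Waiting-time penalty: 42 × $430 = $18,060
Subtotal: $35,160 + $35,160 + $18,060 = $88,380
Attorney fees: 30% of $88,380 = $26,514
Total award: $88,380 + $26,514 = $114,894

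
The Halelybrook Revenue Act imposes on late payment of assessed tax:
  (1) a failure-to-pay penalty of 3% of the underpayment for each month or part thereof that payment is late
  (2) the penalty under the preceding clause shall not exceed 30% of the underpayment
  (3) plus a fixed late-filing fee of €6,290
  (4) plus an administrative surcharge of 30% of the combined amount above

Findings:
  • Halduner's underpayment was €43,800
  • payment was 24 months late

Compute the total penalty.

€25,259

Accrued rate: 3% × 24 = 72%, capped at 30% → 30%
Failure-to-pay penalty: 30% of €43,800 = €13,140
Penalty before surcharge: €13,140 + €6,290 = €19,430
Administrative surcharge: 30% of €19,430 = €5,829
Total penalty: €19,430 + €5,829 = €25,259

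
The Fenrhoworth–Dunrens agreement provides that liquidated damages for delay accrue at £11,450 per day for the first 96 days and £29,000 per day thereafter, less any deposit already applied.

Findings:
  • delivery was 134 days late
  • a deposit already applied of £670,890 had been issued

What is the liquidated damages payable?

£1,530,310

First 96 days: 96 × £11,450 = £1,099,200
Remaining days: (134 − 96) × £29,000 = £1,102,000
Accrued per-day damages: £1,099,200 + £1,102,000 = £2,201,200
Less deposit already applied: £2,201,200 − £670,890 = £1,530,310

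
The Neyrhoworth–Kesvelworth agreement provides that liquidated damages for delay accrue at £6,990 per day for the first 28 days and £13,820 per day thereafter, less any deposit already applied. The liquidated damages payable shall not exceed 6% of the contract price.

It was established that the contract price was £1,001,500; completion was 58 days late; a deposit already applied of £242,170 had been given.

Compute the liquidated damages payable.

£60,090

First 28 days: 28 × £6,990 = £195,720
Remaining days: (58 − 28) × £13,820 = £414,600
Accrued per-day damages: £195,720 + £414,600 = £610,320
Less deposit already applied: £610,320 − £242,170 = £368,150
Cap: 6% of £1,001,500 = £60,090
Cap at £60,090: £368,150 exceeds the cap → £60,090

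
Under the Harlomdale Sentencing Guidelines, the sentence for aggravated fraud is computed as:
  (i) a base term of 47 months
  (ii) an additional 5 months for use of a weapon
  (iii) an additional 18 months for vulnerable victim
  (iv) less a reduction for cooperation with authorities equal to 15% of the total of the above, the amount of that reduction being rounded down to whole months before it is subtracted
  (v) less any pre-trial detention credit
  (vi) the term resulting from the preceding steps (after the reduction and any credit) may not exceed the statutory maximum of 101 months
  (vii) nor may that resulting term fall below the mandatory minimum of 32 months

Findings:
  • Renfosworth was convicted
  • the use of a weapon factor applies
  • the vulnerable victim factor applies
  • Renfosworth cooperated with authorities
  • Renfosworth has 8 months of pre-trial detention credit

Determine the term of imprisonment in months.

52 months

Use of a weapon enhancement: +5 months
Vulnerable victim enhancement: +18 months
Adjusted term: 47 months + 5 months + 18 months = 70 months
Cooperation with authorities reduction: 15% of 70 months = 10 months (rounded down)
After reduction: 70 − 10 = 60 months
Less pre-trial detention credit: 60 months − 8 months = 52 months
Cap at 101 months: 52 months is within the cap, no reduction.
Minimum 32 months: 52 months meets the minimum, no increase.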